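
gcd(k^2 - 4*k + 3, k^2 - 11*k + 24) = k - 3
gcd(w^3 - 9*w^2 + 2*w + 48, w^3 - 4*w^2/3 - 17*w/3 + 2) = w^2 - w - 6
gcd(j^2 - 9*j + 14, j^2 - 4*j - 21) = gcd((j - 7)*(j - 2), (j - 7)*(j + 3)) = j - 7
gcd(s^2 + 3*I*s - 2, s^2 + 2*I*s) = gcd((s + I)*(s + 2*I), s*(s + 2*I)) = s + 2*I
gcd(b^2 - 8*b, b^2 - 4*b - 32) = b - 8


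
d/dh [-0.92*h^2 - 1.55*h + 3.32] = -1.84*h - 1.55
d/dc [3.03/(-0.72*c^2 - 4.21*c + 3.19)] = (4.3632*c + 12.7563)/(0.72*c^2 + 4.21*c - 3.19)^2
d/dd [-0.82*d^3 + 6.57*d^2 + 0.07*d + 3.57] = -2.46*d^2 + 13.14*d + 0.07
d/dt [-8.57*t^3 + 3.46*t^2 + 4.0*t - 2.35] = -25.71*t^2 + 6.92*t + 4.0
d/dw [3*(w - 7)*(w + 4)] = 6*w - 9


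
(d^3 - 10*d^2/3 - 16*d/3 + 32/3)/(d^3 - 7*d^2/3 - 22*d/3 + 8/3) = (3*d - 4)/(3*d - 1)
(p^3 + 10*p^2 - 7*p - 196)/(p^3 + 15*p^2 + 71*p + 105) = (p^2 + 3*p - 28)/(p^2 + 8*p + 15)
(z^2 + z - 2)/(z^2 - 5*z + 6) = (z^2 + z - 2)/(z^2 - 5*z + 6)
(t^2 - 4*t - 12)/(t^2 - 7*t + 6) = (t + 2)/(t - 1)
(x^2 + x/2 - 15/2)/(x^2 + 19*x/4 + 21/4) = 2*(2*x - 5)/(4*x + 7)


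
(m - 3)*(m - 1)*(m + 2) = m^3 - 2*m^2 - 5*m + 6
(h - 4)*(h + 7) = h^2 + 3*h - 28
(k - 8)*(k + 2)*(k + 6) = k^3 - 52*k - 96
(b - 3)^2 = b^2 - 6*b + 9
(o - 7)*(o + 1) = o^2 - 6*o - 7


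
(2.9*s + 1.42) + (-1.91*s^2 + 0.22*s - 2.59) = -1.91*s^2 + 3.12*s - 1.17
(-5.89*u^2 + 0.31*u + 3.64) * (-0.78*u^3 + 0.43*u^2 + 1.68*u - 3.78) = 4.5942*u^5 - 2.7745*u^4 - 12.6011*u^3 + 24.3502*u^2 + 4.9434*u - 13.7592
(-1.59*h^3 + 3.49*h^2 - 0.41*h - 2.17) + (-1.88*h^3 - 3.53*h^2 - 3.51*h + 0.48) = -3.47*h^3 - 0.0399999999999996*h^2 - 3.92*h - 1.69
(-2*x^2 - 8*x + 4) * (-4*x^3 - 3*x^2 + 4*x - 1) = 8*x^5 + 38*x^4 - 42*x^2 + 24*x - 4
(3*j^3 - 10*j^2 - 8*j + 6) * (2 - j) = -3*j^4 + 16*j^3 - 12*j^2 - 22*j + 12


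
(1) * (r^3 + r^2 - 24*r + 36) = r^3 + r^2 - 24*r + 36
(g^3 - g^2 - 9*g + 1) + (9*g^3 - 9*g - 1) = 10*g^3 - g^2 - 18*g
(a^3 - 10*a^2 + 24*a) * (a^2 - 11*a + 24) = a^5 - 21*a^4 + 158*a^3 - 504*a^2 + 576*a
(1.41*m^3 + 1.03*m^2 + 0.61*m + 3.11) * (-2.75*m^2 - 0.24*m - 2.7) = -3.8775*m^5 - 3.1709*m^4 - 5.7317*m^3 - 11.4799*m^2 - 2.3934*m - 8.397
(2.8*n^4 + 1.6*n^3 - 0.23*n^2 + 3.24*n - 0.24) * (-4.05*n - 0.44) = -11.34*n^5 - 7.712*n^4 + 0.2275*n^3 - 13.0208*n^2 - 0.4536*n + 0.1056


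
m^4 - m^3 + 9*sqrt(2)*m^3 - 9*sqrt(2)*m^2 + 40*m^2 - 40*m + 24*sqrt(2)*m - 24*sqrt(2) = (m - 1)*(m + sqrt(2))*(m + 2*sqrt(2))*(m + 6*sqrt(2))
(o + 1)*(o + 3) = o^2 + 4*o + 3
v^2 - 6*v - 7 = (v - 7)*(v + 1)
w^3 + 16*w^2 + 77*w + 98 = (w + 2)*(w + 7)^2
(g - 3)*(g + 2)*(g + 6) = g^3 + 5*g^2 - 12*g - 36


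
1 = 1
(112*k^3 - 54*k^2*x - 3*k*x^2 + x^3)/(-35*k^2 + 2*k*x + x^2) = (16*k^2 - 10*k*x + x^2)/(-5*k + x)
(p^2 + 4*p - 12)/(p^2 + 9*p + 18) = (p - 2)/(p + 3)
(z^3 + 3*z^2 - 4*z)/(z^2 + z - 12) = z*(z - 1)/(z - 3)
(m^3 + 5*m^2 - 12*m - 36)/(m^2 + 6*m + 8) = (m^2 + 3*m - 18)/(m + 4)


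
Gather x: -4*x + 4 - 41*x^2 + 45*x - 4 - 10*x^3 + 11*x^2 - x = -10*x^3 - 30*x^2 + 40*x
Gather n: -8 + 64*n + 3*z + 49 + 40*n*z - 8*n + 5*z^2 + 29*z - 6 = n*(40*z + 56) + 5*z^2 + 32*z + 35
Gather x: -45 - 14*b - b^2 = -b^2 - 14*b - 45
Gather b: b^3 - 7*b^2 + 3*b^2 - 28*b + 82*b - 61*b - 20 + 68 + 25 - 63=b^3 - 4*b^2 - 7*b + 10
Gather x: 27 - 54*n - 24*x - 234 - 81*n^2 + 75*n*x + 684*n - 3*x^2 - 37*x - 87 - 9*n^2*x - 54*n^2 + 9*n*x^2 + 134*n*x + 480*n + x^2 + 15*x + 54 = -135*n^2 + 1110*n + x^2*(9*n - 2) + x*(-9*n^2 + 209*n - 46) - 240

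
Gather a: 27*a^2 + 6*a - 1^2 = 27*a^2 + 6*a - 1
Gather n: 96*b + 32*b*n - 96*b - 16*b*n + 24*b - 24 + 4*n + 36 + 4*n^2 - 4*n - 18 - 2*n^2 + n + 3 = 24*b + 2*n^2 + n*(16*b + 1) - 3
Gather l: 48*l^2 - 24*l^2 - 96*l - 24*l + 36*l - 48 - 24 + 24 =24*l^2 - 84*l - 48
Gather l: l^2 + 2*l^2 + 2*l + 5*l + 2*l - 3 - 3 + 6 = 3*l^2 + 9*l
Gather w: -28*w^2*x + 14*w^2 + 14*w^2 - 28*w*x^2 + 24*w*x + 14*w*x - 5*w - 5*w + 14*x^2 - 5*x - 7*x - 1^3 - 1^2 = w^2*(28 - 28*x) + w*(-28*x^2 + 38*x - 10) + 14*x^2 - 12*x - 2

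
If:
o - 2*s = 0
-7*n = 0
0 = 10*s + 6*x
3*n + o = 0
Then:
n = 0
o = 0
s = 0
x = 0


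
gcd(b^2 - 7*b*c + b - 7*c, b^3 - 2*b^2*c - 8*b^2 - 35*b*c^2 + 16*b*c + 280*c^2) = b - 7*c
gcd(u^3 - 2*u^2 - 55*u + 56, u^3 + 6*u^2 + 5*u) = 1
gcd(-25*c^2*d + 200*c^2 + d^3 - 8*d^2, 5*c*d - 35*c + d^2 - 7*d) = 5*c + d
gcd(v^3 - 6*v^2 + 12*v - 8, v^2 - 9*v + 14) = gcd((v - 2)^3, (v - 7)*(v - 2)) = v - 2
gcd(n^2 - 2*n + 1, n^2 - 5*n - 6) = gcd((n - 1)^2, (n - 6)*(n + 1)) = 1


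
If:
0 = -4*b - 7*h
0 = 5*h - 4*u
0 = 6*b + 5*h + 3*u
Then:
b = 0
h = 0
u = 0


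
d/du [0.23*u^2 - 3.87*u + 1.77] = 0.46*u - 3.87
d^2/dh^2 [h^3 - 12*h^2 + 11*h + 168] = 6*h - 24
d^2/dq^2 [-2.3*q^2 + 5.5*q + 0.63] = -4.60000000000000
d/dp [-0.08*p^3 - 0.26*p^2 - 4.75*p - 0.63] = -0.24*p^2 - 0.52*p - 4.75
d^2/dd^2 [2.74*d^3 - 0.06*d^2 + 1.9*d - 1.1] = 16.44*d - 0.12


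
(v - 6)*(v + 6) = v^2 - 36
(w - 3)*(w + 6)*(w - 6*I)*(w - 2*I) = w^4 + 3*w^3 - 8*I*w^3 - 30*w^2 - 24*I*w^2 - 36*w + 144*I*w + 216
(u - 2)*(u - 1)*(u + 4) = u^3 + u^2 - 10*u + 8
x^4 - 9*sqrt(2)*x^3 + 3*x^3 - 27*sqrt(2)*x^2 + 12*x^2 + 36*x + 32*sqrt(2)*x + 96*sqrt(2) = (x + 3)*(x - 8*sqrt(2))*(x - 2*sqrt(2))*(x + sqrt(2))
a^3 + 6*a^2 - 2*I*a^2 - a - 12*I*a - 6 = (a + 6)*(a - I)^2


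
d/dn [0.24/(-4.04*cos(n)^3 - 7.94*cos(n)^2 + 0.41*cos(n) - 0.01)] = (-2.9088*cos(n)^2 - 3.8112*cos(n) + 0.0984)*sin(n)/(4.04*cos(n)^3 + 7.94*cos(n)^2 - 0.41*cos(n) + 0.01)^2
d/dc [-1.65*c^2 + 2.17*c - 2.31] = 2.17 - 3.3*c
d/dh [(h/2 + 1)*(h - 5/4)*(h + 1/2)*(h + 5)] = 2*h^3 + 75*h^2/8 + 33*h/8 - 95/16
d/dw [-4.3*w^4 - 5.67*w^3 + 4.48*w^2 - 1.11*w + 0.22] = -17.2*w^3 - 17.01*w^2 + 8.96*w - 1.11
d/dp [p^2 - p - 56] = 2*p - 1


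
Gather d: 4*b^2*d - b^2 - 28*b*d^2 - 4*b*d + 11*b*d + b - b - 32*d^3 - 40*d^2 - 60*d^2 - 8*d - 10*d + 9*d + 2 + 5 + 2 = -b^2 - 32*d^3 + d^2*(-28*b - 100) + d*(4*b^2 + 7*b - 9) + 9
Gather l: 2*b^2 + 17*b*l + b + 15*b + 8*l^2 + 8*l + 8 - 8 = 2*b^2 + 16*b + 8*l^2 + l*(17*b + 8)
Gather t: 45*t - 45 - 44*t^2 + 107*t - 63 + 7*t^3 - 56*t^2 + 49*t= 7*t^3 - 100*t^2 + 201*t - 108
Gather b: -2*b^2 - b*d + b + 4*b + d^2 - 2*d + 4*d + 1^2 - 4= -2*b^2 + b*(5 - d) + d^2 + 2*d - 3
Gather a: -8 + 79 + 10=81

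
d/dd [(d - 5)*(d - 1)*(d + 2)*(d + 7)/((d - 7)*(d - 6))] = 2*(d^5 - 18*d^4 + 45*d^3 + 436*d^2 - 1540*d - 364)/(d^4 - 26*d^3 + 253*d^2 - 1092*d + 1764)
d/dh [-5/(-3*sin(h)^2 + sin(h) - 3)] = 5*(1 - 6*sin(h))*cos(h)/(3*sin(h)^2 - sin(h) + 3)^2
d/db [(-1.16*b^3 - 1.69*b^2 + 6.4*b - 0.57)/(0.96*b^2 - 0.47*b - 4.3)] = (-1.1136*b^4 + 1.0904*b^3 + 9.6143*b^2 + 15.6284*b - 27.7879)/(0.9216*b^4 - 0.9024*b^3 - 8.0351*b^2 + 4.042*b + 18.49)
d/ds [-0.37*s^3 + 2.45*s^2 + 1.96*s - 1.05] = -1.11*s^2 + 4.9*s + 1.96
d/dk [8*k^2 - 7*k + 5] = 16*k - 7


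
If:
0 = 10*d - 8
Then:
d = 4/5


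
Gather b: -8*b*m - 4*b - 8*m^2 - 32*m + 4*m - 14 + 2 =b*(-8*m - 4) - 8*m^2 - 28*m - 12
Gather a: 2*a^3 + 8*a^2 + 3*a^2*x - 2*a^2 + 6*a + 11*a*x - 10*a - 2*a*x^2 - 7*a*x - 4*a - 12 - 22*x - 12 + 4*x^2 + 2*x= 2*a^3 + a^2*(3*x + 6) + a*(-2*x^2 + 4*x - 8) + 4*x^2 - 20*x - 24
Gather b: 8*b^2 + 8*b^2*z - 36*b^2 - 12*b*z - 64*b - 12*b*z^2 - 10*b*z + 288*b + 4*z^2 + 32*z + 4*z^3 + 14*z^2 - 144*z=b^2*(8*z - 28) + b*(-12*z^2 - 22*z + 224) + 4*z^3 + 18*z^2 - 112*z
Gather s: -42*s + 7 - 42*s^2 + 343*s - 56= -42*s^2 + 301*s - 49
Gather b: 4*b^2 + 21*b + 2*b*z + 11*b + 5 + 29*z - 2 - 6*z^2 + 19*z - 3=4*b^2 + b*(2*z + 32) - 6*z^2 + 48*z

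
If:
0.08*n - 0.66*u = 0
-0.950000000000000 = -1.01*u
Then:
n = 7.76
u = 0.94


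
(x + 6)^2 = x^2 + 12*x + 36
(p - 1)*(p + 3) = p^2 + 2*p - 3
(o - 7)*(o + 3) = o^2 - 4*o - 21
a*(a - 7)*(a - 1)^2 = a^4 - 9*a^3 + 15*a^2 - 7*a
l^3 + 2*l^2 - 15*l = l*(l - 3)*(l + 5)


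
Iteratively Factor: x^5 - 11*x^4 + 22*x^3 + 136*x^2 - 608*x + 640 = (x - 4)*(x^4 - 7*x^3 - 6*x^2 + 112*x - 160) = (x - 4)*(x - 2)*(x^3 - 5*x^2 - 16*x + 80) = (x - 4)^2*(x - 2)*(x^2 - x - 20) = (x - 4)^2*(x - 2)*(x + 4)*(x - 5)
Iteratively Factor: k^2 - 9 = (k - 3)*(k + 3)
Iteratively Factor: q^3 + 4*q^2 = (q)*(q^2 + 4*q) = q*(q + 4)*(q)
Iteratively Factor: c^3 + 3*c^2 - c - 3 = (c - 1)*(c^2 + 4*c + 3) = (c - 1)*(c + 3)*(c + 1)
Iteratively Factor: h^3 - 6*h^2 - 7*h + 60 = (h + 3)*(h^2 - 9*h + 20) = (h - 4)*(h + 3)*(h - 5)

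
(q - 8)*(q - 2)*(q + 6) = q^3 - 4*q^2 - 44*q + 96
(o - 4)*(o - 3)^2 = o^3 - 10*o^2 + 33*o - 36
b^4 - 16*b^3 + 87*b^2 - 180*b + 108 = (b - 6)^2*(b - 3)*(b - 1)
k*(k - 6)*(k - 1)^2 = k^4 - 8*k^3 + 13*k^2 - 6*k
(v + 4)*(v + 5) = v^2 + 9*v + 20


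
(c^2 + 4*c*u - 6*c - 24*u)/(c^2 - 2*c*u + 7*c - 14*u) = (c^2 + 4*c*u - 6*c - 24*u)/(c^2 - 2*c*u + 7*c - 14*u)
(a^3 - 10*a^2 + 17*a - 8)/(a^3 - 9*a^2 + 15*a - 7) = (a - 8)/(a - 7)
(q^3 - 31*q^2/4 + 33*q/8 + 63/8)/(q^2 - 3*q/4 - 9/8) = q - 7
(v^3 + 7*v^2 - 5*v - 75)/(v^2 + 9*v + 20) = (v^2 + 2*v - 15)/(v + 4)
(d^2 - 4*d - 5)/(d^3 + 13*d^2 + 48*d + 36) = (d - 5)/(d^2 + 12*d + 36)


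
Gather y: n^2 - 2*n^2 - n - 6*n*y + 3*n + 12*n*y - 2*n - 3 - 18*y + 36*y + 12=-n^2 + y*(6*n + 18) + 9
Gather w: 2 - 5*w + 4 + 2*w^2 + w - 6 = 2*w^2 - 4*w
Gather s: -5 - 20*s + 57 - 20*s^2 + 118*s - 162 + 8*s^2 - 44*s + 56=-12*s^2 + 54*s - 54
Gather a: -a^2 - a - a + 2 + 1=-a^2 - 2*a + 3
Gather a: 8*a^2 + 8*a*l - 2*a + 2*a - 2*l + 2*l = 8*a^2 + 8*a*l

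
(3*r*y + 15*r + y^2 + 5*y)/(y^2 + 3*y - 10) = (3*r + y)/(y - 2)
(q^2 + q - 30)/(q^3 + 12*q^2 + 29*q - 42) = (q - 5)/(q^2 + 6*q - 7)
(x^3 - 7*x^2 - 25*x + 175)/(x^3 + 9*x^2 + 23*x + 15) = (x^2 - 12*x + 35)/(x^2 + 4*x + 3)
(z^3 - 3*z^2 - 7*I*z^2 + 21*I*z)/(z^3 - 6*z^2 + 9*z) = (z - 7*I)/(z - 3)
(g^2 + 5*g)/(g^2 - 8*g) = (g + 5)/(g - 8)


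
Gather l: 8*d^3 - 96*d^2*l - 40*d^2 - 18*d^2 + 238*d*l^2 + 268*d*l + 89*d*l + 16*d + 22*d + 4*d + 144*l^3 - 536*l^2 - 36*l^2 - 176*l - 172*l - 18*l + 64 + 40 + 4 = 8*d^3 - 58*d^2 + 42*d + 144*l^3 + l^2*(238*d - 572) + l*(-96*d^2 + 357*d - 366) + 108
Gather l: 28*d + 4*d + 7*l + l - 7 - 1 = 32*d + 8*l - 8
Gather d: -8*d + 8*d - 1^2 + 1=0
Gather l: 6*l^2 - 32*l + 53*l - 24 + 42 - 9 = 6*l^2 + 21*l + 9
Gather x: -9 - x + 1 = -x - 8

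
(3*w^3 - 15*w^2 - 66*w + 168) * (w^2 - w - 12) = 3*w^5 - 18*w^4 - 87*w^3 + 414*w^2 + 624*w - 2016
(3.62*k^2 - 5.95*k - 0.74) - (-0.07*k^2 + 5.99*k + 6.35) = 3.69*k^2 - 11.94*k - 7.09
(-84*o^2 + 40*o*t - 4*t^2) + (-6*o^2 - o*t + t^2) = -90*o^2 + 39*o*t - 3*t^2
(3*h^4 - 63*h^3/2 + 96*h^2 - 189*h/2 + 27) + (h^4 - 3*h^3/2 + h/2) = 4*h^4 - 33*h^3 + 96*h^2 - 94*h + 27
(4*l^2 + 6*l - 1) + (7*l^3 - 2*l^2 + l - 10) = 7*l^3 + 2*l^2 + 7*l - 11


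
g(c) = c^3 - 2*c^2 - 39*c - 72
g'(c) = 3*c^2 - 4*c - 39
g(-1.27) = -27.74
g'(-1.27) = -29.08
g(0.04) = -73.56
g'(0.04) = -39.16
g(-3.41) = -1.92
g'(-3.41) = 9.52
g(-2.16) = -7.17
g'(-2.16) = -16.36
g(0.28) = -83.05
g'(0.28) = -39.88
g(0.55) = -93.89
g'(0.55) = -40.29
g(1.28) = -123.10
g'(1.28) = -39.20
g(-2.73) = -0.78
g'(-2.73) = -5.72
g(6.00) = -162.00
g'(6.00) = 45.00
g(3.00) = -180.00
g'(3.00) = -24.00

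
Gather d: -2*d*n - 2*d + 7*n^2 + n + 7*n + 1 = d*(-2*n - 2) + 7*n^2 + 8*n + 1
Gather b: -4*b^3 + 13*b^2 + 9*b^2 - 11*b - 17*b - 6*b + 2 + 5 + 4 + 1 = -4*b^3 + 22*b^2 - 34*b + 12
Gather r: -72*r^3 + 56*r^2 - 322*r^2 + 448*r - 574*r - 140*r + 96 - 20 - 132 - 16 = -72*r^3 - 266*r^2 - 266*r - 72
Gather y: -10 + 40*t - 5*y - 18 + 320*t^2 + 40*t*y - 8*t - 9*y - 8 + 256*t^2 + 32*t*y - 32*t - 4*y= 576*t^2 + y*(72*t - 18) - 36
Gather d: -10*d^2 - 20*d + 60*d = -10*d^2 + 40*d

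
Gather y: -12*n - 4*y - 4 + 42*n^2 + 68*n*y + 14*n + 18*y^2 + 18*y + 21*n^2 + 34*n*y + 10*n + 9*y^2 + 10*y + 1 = 63*n^2 + 12*n + 27*y^2 + y*(102*n + 24) - 3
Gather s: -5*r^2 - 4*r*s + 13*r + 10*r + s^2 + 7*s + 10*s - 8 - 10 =-5*r^2 + 23*r + s^2 + s*(17 - 4*r) - 18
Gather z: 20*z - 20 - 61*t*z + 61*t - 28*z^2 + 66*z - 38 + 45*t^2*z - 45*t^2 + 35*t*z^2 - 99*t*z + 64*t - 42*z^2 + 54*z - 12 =-45*t^2 + 125*t + z^2*(35*t - 70) + z*(45*t^2 - 160*t + 140) - 70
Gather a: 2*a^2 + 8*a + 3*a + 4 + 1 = 2*a^2 + 11*a + 5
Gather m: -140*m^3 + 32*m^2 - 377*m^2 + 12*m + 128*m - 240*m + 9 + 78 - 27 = -140*m^3 - 345*m^2 - 100*m + 60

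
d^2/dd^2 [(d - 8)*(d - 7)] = 2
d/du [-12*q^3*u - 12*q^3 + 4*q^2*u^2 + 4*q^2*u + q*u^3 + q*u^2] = q*(-12*q^2 + 8*q*u + 4*q + 3*u^2 + 2*u)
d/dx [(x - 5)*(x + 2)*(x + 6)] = 3*x^2 + 6*x - 28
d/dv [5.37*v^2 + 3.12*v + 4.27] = 10.74*v + 3.12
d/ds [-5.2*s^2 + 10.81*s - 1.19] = 10.81 - 10.4*s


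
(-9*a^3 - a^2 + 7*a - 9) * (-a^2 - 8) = 9*a^5 + a^4 + 65*a^3 + 17*a^2 - 56*a + 72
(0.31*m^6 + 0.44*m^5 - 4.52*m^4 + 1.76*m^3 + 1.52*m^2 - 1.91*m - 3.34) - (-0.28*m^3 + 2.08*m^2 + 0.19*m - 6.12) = 0.31*m^6 + 0.44*m^5 - 4.52*m^4 + 2.04*m^3 - 0.56*m^2 - 2.1*m + 2.78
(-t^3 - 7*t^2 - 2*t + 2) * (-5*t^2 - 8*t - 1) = 5*t^5 + 43*t^4 + 67*t^3 + 13*t^2 - 14*t - 2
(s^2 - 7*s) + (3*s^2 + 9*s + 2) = 4*s^2 + 2*s + 2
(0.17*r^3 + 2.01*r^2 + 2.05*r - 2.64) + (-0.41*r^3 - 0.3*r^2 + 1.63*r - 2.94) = -0.24*r^3 + 1.71*r^2 + 3.68*r - 5.58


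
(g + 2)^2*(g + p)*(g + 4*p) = g^4 + 5*g^3*p + 4*g^3 + 4*g^2*p^2 + 20*g^2*p + 4*g^2 + 16*g*p^2 + 20*g*p + 16*p^2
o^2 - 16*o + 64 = (o - 8)^2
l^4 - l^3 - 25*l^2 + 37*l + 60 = (l - 4)*(l - 3)*(l + 1)*(l + 5)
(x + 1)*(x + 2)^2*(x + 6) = x^4 + 11*x^3 + 38*x^2 + 52*x + 24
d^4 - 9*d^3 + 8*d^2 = d^2*(d - 8)*(d - 1)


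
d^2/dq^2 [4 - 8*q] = 0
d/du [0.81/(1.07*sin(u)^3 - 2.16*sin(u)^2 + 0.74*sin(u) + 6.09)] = (-2.6001*sin(u)^2 + 3.4992*sin(u) - 0.5994)*cos(u)/(1.07*sin(u)^3 - 2.16*sin(u)^2 + 0.74*sin(u) + 6.09)^2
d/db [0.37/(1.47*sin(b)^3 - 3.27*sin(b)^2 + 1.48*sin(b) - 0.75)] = (-1.6317*sin(b)^2 + 2.4198*sin(b) - 0.5476)*cos(b)/(1.47*sin(b)^3 - 3.27*sin(b)^2 + 1.48*sin(b) - 0.75)^2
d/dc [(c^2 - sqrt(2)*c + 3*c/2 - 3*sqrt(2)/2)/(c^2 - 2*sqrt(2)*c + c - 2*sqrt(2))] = (-sqrt(2)*c^2 - c^2/2 - sqrt(2)*c - 3*sqrt(2)/2 - 2)/(c^4 - 4*sqrt(2)*c^3 + 2*c^3 - 8*sqrt(2)*c^2 + 9*c^2 - 4*sqrt(2)*c + 16*c + 8)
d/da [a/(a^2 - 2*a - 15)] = (a^2 - 2*a*(a - 1) - 2*a - 15)/(-a^2 + 2*a + 15)^2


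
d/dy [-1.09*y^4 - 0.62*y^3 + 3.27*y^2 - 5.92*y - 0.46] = -4.36*y^3 - 1.86*y^2 + 6.54*y - 5.92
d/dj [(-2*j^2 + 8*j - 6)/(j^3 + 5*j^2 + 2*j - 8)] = 2*(j^2 - 6*j - 26)/(j^4 + 12*j^3 + 52*j^2 + 96*j + 64)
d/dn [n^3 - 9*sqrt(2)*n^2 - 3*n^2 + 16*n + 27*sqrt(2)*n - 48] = 3*n^2 - 18*sqrt(2)*n - 6*n + 16 + 27*sqrt(2)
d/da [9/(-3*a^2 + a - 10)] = 9*(6*a - 1)/(3*a^2 - a + 10)^2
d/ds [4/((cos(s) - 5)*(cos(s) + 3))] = 8*(cos(s) - 1)*sin(s)/((cos(s) - 5)^2*(cos(s) + 3)^2)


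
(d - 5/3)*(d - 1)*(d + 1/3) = d^3 - 7*d^2/3 + 7*d/9 + 5/9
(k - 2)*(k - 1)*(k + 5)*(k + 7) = k^4 + 9*k^3 + k^2 - 81*k + 70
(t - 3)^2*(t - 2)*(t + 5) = t^4 - 3*t^3 - 19*t^2 + 87*t - 90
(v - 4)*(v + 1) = v^2 - 3*v - 4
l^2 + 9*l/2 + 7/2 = (l + 1)*(l + 7/2)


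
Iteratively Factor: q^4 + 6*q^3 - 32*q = (q + 4)*(q^3 + 2*q^2 - 8*q) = (q - 2)*(q + 4)*(q^2 + 4*q) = (q - 2)*(q + 4)^2*(q)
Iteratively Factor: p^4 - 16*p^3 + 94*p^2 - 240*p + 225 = (p - 5)*(p^3 - 11*p^2 + 39*p - 45) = (p - 5)^2*(p^2 - 6*p + 9) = (p - 5)^2*(p - 3)*(p - 3)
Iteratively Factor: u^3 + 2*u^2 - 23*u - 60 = (u - 5)*(u^2 + 7*u + 12) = (u - 5)*(u + 4)*(u + 3)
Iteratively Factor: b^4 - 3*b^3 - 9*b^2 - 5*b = (b)*(b^3 - 3*b^2 - 9*b - 5) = b*(b + 1)*(b^2 - 4*b - 5) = b*(b - 5)*(b + 1)*(b + 1)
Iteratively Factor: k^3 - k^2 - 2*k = (k + 1)*(k^2 - 2*k) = k*(k + 1)*(k - 2)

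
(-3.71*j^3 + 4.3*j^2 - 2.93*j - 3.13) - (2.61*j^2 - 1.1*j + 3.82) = -3.71*j^3 + 1.69*j^2 - 1.83*j - 6.95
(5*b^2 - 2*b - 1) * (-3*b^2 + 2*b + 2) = -15*b^4 + 16*b^3 + 9*b^2 - 6*b - 2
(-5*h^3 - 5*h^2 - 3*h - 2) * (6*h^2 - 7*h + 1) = -30*h^5 + 5*h^4 + 12*h^3 + 4*h^2 + 11*h - 2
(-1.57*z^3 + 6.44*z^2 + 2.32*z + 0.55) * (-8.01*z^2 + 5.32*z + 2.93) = 12.5757*z^5 - 59.9368*z^4 + 11.0775*z^3 + 26.8061*z^2 + 9.7236*z + 1.6115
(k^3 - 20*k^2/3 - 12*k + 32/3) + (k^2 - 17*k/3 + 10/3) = k^3 - 17*k^2/3 - 53*k/3 + 14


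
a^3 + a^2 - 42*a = a*(a - 6)*(a + 7)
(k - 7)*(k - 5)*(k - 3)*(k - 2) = k^4 - 17*k^3 + 101*k^2 - 247*k + 210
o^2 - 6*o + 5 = (o - 5)*(o - 1)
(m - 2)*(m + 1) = m^2 - m - 2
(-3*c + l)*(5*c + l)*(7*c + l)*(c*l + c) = -105*c^4*l - 105*c^4 - c^3*l^2 - c^3*l + 9*c^2*l^3 + 9*c^2*l^2 + c*l^4 + c*l^3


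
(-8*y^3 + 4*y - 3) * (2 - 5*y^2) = 40*y^5 - 36*y^3 + 15*y^2 + 8*y - 6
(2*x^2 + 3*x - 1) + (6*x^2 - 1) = 8*x^2 + 3*x - 2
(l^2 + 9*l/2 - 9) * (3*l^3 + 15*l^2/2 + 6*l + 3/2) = 3*l^5 + 21*l^4 + 51*l^3/4 - 39*l^2 - 189*l/4 - 27/2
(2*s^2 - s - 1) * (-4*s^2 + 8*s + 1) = -8*s^4 + 20*s^3 - 2*s^2 - 9*s - 1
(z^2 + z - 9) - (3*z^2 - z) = -2*z^2 + 2*z - 9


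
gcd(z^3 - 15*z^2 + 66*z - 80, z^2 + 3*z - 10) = z - 2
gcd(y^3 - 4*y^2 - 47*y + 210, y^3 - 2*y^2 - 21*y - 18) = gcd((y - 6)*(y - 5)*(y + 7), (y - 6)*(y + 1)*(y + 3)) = y - 6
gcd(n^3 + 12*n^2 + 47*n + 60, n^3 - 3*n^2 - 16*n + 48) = n + 4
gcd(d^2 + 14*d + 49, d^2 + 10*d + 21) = d + 7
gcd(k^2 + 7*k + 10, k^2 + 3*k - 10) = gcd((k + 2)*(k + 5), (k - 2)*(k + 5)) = k + 5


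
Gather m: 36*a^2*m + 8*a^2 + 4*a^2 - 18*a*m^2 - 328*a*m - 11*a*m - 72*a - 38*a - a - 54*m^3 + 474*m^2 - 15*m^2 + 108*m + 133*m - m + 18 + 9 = 12*a^2 - 111*a - 54*m^3 + m^2*(459 - 18*a) + m*(36*a^2 - 339*a + 240) + 27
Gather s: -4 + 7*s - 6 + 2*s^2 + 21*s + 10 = 2*s^2 + 28*s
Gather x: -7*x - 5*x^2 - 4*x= -5*x^2 - 11*x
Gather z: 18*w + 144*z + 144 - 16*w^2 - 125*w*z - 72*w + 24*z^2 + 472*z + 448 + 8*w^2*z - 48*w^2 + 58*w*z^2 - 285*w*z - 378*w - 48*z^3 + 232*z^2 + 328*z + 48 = -64*w^2 - 432*w - 48*z^3 + z^2*(58*w + 256) + z*(8*w^2 - 410*w + 944) + 640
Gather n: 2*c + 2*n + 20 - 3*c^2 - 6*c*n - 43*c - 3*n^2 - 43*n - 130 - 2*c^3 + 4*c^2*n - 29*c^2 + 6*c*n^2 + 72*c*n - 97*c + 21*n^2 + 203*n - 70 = -2*c^3 - 32*c^2 - 138*c + n^2*(6*c + 18) + n*(4*c^2 + 66*c + 162) - 180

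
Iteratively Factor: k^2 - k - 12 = (k - 4)*(k + 3)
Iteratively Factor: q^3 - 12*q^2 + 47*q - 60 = (q - 4)*(q^2 - 8*q + 15) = (q - 4)*(q - 3)*(q - 5)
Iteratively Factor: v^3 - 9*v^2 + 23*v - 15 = (v - 1)*(v^2 - 8*v + 15) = (v - 3)*(v - 1)*(v - 5)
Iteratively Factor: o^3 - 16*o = (o)*(o^2 - 16) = o*(o - 4)*(o + 4)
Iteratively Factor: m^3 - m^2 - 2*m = (m + 1)*(m^2 - 2*m) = m*(m + 1)*(m - 2)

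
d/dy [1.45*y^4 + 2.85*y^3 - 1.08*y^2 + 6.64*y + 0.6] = 5.8*y^3 + 8.55*y^2 - 2.16*y + 6.64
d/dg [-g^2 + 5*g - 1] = 5 - 2*g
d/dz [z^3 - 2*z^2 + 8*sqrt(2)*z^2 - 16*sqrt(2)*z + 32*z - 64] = 3*z^2 - 4*z + 16*sqrt(2)*z - 16*sqrt(2) + 32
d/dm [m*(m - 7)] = 2*m - 7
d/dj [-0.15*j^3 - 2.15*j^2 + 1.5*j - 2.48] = -0.45*j^2 - 4.3*j + 1.5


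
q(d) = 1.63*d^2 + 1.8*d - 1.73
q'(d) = 3.26*d + 1.8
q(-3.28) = 9.90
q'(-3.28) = -8.89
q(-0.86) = -2.07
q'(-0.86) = -1.00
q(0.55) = -0.25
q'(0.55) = 3.59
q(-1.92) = 0.82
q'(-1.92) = -4.46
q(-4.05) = 17.72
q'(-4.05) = -11.40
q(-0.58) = -2.23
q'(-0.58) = -0.09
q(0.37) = -0.84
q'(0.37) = 3.01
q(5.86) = 64.79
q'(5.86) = 20.90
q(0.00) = -1.73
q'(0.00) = 1.80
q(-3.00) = 7.54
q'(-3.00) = -7.98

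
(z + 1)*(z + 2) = z^2 + 3*z + 2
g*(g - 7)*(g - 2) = g^3 - 9*g^2 + 14*g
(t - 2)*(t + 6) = t^2 + 4*t - 12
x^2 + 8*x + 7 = (x + 1)*(x + 7)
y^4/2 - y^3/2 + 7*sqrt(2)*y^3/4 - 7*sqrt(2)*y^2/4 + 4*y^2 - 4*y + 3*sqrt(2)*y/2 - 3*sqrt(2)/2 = (y/2 + sqrt(2)/2)*(y - 1)*(y + sqrt(2))*(y + 3*sqrt(2)/2)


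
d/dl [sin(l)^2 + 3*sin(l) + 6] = (2*sin(l) + 3)*cos(l)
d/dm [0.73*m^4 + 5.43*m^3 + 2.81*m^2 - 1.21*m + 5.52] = 2.92*m^3 + 16.29*m^2 + 5.62*m - 1.21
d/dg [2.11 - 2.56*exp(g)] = -2.56*exp(g)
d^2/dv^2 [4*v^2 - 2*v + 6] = 8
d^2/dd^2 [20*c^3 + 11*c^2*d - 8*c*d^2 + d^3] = -16*c + 6*d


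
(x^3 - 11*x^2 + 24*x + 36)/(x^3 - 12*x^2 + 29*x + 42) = (x - 6)/(x - 7)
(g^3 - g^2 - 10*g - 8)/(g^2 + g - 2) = (g^2 - 3*g - 4)/(g - 1)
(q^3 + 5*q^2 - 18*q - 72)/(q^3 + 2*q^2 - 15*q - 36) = (q + 6)/(q + 3)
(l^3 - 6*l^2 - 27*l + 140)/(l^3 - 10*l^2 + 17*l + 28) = (l + 5)/(l + 1)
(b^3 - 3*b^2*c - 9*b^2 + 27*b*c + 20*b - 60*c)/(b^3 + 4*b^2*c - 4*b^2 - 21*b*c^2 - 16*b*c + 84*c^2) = (b - 5)/(b + 7*c)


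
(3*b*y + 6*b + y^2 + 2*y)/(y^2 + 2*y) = (3*b + y)/y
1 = 1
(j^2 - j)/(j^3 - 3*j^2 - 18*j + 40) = j*(j - 1)/(j^3 - 3*j^2 - 18*j + 40)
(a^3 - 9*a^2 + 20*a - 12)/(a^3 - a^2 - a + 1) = (a^2 - 8*a + 12)/(a^2 - 1)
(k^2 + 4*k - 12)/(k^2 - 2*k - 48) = (k - 2)/(k - 8)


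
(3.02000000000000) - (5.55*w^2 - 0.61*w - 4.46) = -5.55*w^2 + 0.61*w + 7.48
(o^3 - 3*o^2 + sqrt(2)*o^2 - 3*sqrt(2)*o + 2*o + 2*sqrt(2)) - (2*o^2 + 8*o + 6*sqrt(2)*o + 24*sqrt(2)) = o^3 - 5*o^2 + sqrt(2)*o^2 - 9*sqrt(2)*o - 6*o - 22*sqrt(2)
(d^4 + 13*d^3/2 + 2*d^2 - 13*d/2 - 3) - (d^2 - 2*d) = d^4 + 13*d^3/2 + d^2 - 9*d/2 - 3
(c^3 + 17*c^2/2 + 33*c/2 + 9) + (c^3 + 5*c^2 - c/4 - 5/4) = 2*c^3 + 27*c^2/2 + 65*c/4 + 31/4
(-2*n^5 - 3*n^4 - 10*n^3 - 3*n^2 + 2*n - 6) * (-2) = 4*n^5 + 6*n^4 + 20*n^3 + 6*n^2 - 4*n + 12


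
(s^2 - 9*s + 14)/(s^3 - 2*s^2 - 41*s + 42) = (s - 2)/(s^2 + 5*s - 6)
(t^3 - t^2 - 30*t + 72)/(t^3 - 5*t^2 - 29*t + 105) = (t^2 + 2*t - 24)/(t^2 - 2*t - 35)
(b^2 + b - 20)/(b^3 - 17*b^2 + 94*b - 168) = (b + 5)/(b^2 - 13*b + 42)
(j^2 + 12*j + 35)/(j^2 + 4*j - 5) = (j + 7)/(j - 1)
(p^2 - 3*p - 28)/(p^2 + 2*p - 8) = (p - 7)/(p - 2)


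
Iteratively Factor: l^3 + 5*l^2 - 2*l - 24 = (l + 3)*(l^2 + 2*l - 8) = (l + 3)*(l + 4)*(l - 2)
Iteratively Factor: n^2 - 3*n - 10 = (n - 5)*(n + 2)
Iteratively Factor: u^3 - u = (u + 1)*(u^2 - u) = (u - 1)*(u + 1)*(u)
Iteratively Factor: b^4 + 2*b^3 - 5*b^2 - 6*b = (b + 1)*(b^3 + b^2 - 6*b) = (b + 1)*(b + 3)*(b^2 - 2*b) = (b - 2)*(b + 1)*(b + 3)*(b)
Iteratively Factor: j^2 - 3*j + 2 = (j - 1)*(j - 2)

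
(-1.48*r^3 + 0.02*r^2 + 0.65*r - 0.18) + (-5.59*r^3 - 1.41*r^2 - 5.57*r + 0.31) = -7.07*r^3 - 1.39*r^2 - 4.92*r + 0.13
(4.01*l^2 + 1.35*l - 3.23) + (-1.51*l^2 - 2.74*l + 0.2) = 2.5*l^2 - 1.39*l - 3.03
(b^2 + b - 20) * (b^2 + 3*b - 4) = b^4 + 4*b^3 - 21*b^2 - 64*b + 80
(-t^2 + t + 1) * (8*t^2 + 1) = -8*t^4 + 8*t^3 + 7*t^2 + t + 1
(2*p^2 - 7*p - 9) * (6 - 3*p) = -6*p^3 + 33*p^2 - 15*p - 54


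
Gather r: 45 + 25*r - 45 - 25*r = 0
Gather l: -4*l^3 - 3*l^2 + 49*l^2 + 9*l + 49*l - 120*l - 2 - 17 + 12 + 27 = -4*l^3 + 46*l^2 - 62*l + 20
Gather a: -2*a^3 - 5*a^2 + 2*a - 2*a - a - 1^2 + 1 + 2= -2*a^3 - 5*a^2 - a + 2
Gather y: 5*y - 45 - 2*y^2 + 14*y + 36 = -2*y^2 + 19*y - 9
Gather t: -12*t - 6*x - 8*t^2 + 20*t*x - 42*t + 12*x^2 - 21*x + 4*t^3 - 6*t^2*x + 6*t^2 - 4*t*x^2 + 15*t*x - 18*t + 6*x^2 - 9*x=4*t^3 + t^2*(-6*x - 2) + t*(-4*x^2 + 35*x - 72) + 18*x^2 - 36*x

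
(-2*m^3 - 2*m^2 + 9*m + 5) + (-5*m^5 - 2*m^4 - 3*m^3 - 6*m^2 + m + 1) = -5*m^5 - 2*m^4 - 5*m^3 - 8*m^2 + 10*m + 6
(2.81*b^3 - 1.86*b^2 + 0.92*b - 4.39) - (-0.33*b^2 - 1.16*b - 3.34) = 2.81*b^3 - 1.53*b^2 + 2.08*b - 1.05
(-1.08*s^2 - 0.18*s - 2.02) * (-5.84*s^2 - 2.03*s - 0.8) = 6.3072*s^4 + 3.2436*s^3 + 13.0262*s^2 + 4.2446*s + 1.616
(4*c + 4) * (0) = 0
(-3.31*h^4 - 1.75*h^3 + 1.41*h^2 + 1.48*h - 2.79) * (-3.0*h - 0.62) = 9.93*h^5 + 7.3022*h^4 - 3.145*h^3 - 5.3142*h^2 + 7.4524*h + 1.7298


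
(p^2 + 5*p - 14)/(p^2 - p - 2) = (p + 7)/(p + 1)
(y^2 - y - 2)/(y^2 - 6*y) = (y^2 - y - 2)/(y*(y - 6))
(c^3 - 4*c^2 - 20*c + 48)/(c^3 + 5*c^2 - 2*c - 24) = (c - 6)/(c + 3)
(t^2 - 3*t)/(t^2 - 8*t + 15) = t/(t - 5)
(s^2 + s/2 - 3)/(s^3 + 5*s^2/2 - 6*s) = (s + 2)/(s*(s + 4))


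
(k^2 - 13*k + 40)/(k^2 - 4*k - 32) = (k - 5)/(k + 4)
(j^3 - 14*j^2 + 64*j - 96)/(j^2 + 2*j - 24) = (j^2 - 10*j + 24)/(j + 6)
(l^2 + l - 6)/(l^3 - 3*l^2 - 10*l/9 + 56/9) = 9*(l + 3)/(9*l^2 - 9*l - 28)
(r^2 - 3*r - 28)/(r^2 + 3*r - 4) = (r - 7)/(r - 1)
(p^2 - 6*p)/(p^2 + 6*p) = (p - 6)/(p + 6)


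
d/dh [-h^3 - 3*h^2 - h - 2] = -3*h^2 - 6*h - 1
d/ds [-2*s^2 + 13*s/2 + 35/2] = 13/2 - 4*s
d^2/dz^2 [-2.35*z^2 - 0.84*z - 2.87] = -4.70000000000000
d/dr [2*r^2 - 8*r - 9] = 4*r - 8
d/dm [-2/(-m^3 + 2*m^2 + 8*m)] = 2*(-3*m^2 + 4*m + 8)/(m^2*(-m^2 + 2*m + 8)^2)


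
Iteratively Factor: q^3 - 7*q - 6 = (q - 3)*(q^2 + 3*q + 2) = (q - 3)*(q + 2)*(q + 1)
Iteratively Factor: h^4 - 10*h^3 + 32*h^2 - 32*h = (h - 4)*(h^3 - 6*h^2 + 8*h) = (h - 4)*(h - 2)*(h^2 - 4*h) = h*(h - 4)*(h - 2)*(h - 4)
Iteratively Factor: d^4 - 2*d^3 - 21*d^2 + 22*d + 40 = (d + 1)*(d^3 - 3*d^2 - 18*d + 40) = (d - 5)*(d + 1)*(d^2 + 2*d - 8) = (d - 5)*(d + 1)*(d + 4)*(d - 2)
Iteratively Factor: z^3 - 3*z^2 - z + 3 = (z + 1)*(z^2 - 4*z + 3) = (z - 3)*(z + 1)*(z - 1)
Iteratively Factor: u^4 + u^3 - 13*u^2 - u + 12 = (u + 4)*(u^3 - 3*u^2 - u + 3) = (u + 1)*(u + 4)*(u^2 - 4*u + 3) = (u - 3)*(u + 1)*(u + 4)*(u - 1)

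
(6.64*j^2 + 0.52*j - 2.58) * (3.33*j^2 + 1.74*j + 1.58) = 22.1112*j^4 + 13.2852*j^3 + 2.8046*j^2 - 3.6676*j - 4.0764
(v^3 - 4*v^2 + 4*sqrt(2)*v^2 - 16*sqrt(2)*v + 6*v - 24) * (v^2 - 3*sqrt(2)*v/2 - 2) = v^5 - 4*v^4 + 5*sqrt(2)*v^4/2 - 10*sqrt(2)*v^3 - 8*v^3 - 17*sqrt(2)*v^2 + 32*v^2 - 12*v + 68*sqrt(2)*v + 48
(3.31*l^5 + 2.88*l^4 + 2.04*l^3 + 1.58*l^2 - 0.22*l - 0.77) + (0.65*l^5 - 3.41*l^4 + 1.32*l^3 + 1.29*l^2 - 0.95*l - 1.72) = 3.96*l^5 - 0.53*l^4 + 3.36*l^3 + 2.87*l^2 - 1.17*l - 2.49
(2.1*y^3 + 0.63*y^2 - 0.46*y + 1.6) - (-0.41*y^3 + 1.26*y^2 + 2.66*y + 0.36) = 2.51*y^3 - 0.63*y^2 - 3.12*y + 1.24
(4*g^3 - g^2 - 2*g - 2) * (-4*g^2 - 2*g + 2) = -16*g^5 - 4*g^4 + 18*g^3 + 10*g^2 - 4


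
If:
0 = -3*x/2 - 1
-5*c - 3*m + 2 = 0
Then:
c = 2/5 - 3*m/5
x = -2/3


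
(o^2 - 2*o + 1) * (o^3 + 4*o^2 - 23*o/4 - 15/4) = o^5 + 2*o^4 - 51*o^3/4 + 47*o^2/4 + 7*o/4 - 15/4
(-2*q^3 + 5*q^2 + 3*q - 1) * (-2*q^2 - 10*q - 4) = 4*q^5 + 10*q^4 - 48*q^3 - 48*q^2 - 2*q + 4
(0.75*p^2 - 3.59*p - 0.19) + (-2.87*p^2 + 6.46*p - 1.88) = -2.12*p^2 + 2.87*p - 2.07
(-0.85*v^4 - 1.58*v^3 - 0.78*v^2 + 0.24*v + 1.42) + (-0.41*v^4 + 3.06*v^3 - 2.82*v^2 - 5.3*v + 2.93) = -1.26*v^4 + 1.48*v^3 - 3.6*v^2 - 5.06*v + 4.35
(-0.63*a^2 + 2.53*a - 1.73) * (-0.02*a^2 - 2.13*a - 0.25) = 0.0126*a^4 + 1.2913*a^3 - 5.1968*a^2 + 3.0524*a + 0.4325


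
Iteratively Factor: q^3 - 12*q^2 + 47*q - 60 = (q - 4)*(q^2 - 8*q + 15) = (q - 4)*(q - 3)*(q - 5)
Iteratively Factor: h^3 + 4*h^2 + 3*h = (h + 1)*(h^2 + 3*h) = h*(h + 1)*(h + 3)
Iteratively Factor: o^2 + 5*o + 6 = (o + 3)*(o + 2)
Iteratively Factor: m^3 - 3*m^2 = (m)*(m^2 - 3*m) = m*(m - 3)*(m)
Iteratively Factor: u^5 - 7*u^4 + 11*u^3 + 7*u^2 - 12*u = (u + 1)*(u^4 - 8*u^3 + 19*u^2 - 12*u) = u*(u + 1)*(u^3 - 8*u^2 + 19*u - 12) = u*(u - 3)*(u + 1)*(u^2 - 5*u + 4) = u*(u - 3)*(u - 1)*(u + 1)*(u - 4)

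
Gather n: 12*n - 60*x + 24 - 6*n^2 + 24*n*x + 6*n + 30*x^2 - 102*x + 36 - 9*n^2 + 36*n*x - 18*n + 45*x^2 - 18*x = -15*n^2 + 60*n*x + 75*x^2 - 180*x + 60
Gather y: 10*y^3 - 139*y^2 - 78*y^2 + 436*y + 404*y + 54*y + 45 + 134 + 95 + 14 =10*y^3 - 217*y^2 + 894*y + 288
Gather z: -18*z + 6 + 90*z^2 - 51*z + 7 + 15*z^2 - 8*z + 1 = 105*z^2 - 77*z + 14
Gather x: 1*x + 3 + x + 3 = 2*x + 6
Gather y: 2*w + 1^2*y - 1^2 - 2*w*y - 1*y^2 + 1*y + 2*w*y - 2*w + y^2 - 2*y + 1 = 0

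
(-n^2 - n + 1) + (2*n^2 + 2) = n^2 - n + 3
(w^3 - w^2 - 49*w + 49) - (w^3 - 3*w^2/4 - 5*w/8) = -w^2/4 - 387*w/8 + 49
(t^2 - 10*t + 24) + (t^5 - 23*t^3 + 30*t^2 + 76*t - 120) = t^5 - 23*t^3 + 31*t^2 + 66*t - 96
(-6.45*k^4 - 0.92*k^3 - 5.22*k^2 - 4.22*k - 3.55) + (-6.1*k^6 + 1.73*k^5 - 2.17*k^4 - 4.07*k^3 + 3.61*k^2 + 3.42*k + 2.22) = -6.1*k^6 + 1.73*k^5 - 8.62*k^4 - 4.99*k^3 - 1.61*k^2 - 0.8*k - 1.33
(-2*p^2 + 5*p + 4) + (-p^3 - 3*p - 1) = -p^3 - 2*p^2 + 2*p + 3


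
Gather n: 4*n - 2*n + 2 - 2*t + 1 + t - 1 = 2*n - t + 2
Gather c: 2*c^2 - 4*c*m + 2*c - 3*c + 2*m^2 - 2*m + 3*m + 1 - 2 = 2*c^2 + c*(-4*m - 1) + 2*m^2 + m - 1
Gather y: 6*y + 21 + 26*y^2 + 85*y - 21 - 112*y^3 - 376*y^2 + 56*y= -112*y^3 - 350*y^2 + 147*y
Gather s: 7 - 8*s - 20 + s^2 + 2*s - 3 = s^2 - 6*s - 16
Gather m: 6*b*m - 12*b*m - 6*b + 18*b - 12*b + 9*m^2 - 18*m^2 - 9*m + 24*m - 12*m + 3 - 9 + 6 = -9*m^2 + m*(3 - 6*b)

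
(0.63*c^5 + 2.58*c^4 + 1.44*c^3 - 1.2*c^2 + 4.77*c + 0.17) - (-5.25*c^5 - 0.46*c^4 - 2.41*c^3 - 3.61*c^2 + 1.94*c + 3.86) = 5.88*c^5 + 3.04*c^4 + 3.85*c^3 + 2.41*c^2 + 2.83*c - 3.69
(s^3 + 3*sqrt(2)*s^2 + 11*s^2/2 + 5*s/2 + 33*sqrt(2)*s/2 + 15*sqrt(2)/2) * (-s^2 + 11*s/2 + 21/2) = -s^5 - 3*sqrt(2)*s^4 + 153*s^3/4 + 143*s^2/2 + 459*sqrt(2)*s^2/4 + 105*s/4 + 429*sqrt(2)*s/2 + 315*sqrt(2)/4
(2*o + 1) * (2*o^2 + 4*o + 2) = 4*o^3 + 10*o^2 + 8*o + 2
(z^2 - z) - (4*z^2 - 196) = -3*z^2 - z + 196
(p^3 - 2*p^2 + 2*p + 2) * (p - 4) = p^4 - 6*p^3 + 10*p^2 - 6*p - 8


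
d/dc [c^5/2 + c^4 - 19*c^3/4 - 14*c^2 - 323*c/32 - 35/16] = 5*c^4/2 + 4*c^3 - 57*c^2/4 - 28*c - 323/32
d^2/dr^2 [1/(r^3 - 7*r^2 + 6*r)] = 2*(r*(7 - 3*r)*(r^2 - 7*r + 6) + (3*r^2 - 14*r + 6)^2)/(r^3*(r^2 - 7*r + 6)^3)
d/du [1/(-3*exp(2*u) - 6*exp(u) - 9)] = 2*(exp(u) + 1)*exp(u)/(3*(exp(2*u) + 2*exp(u) + 3)^2)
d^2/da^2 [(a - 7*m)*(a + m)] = 2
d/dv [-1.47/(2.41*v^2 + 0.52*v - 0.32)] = (7.0854*v + 0.7644)/(2.41*v^2 + 0.52*v - 0.32)^2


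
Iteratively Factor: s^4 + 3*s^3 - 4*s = (s)*(s^3 + 3*s^2 - 4) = s*(s + 2)*(s^2 + s - 2) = s*(s - 1)*(s + 2)*(s + 2)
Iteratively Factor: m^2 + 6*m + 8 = (m + 2)*(m + 4)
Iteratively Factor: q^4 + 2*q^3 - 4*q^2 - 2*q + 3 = (q - 1)*(q^3 + 3*q^2 - q - 3) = (q - 1)^2*(q^2 + 4*q + 3) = (q - 1)^2*(q + 3)*(q + 1)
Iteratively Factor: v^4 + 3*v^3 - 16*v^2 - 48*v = (v - 4)*(v^3 + 7*v^2 + 12*v) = v*(v - 4)*(v^2 + 7*v + 12) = v*(v - 4)*(v + 3)*(v + 4)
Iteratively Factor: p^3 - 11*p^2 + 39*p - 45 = (p - 3)*(p^2 - 8*p + 15) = (p - 5)*(p - 3)*(p - 3)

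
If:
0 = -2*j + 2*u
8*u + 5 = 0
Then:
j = -5/8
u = -5/8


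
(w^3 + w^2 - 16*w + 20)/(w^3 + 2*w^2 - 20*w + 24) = (w + 5)/(w + 6)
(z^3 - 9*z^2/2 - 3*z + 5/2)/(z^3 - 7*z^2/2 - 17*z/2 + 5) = (z + 1)/(z + 2)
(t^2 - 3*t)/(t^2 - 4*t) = (t - 3)/(t - 4)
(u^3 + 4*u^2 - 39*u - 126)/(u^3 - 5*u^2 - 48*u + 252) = (u + 3)/(u - 6)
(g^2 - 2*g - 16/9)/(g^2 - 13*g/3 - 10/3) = (g - 8/3)/(g - 5)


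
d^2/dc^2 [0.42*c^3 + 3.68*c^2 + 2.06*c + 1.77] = 2.52*c + 7.36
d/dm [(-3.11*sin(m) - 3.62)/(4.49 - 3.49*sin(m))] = -26.5977*cos(m)/(3.49*sin(m) - 4.49)^2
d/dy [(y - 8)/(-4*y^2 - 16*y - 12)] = (-y^2 - 4*y + 2*(y - 8)*(y + 2) - 3)/(4*(y^2 + 4*y + 3)^2)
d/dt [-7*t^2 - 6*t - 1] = -14*t - 6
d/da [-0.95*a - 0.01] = -0.950000000000000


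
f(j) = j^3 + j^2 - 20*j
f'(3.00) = 13.00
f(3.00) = -24.00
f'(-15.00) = 625.00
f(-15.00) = -2850.00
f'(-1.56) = -15.82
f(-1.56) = 29.84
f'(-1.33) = -17.35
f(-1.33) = 26.02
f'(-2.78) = -2.37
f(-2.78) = 41.84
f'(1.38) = -11.53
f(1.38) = -23.07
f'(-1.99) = -12.10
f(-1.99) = 35.88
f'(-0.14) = -20.22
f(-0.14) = 2.82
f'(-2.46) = -6.77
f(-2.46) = 40.36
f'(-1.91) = -12.88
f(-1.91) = 34.88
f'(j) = 3*j^2 + 2*j - 20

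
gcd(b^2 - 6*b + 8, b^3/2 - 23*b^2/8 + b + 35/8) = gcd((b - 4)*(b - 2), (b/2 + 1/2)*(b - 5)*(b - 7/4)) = 1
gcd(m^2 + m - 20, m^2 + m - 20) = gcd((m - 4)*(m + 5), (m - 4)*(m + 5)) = m^2 + m - 20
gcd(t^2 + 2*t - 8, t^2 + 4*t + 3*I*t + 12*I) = t + 4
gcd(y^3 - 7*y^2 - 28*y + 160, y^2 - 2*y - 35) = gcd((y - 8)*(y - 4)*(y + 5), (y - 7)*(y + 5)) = y + 5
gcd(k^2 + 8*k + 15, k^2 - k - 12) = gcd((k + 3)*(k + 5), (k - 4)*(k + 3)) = k + 3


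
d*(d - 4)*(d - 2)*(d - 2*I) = d^4 - 6*d^3 - 2*I*d^3 + 8*d^2 + 12*I*d^2 - 16*I*d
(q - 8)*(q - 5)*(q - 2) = q^3 - 15*q^2 + 66*q - 80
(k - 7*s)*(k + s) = k^2 - 6*k*s - 7*s^2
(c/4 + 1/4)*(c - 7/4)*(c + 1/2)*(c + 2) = c^4/4 + 7*c^3/16 - 21*c^2/32 - 41*c/32 - 7/16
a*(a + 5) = a^2 + 5*a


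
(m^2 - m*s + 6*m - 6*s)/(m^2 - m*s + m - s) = (m + 6)/(m + 1)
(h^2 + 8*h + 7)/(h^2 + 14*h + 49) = (h + 1)/(h + 7)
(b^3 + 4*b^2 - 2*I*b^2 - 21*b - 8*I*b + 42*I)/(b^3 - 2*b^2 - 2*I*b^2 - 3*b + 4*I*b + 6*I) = (b + 7)/(b + 1)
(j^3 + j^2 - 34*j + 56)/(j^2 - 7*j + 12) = (j^2 + 5*j - 14)/(j - 3)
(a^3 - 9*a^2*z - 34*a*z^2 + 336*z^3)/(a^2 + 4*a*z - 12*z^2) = (-a^2 + 15*a*z - 56*z^2)/(-a + 2*z)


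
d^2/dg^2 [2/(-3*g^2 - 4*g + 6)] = 4*(9*g^2 + 12*g - 4*(3*g + 2)^2 - 18)/(3*g^2 + 4*g - 6)^3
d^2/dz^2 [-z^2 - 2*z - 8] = -2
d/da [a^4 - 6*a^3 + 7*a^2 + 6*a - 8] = 4*a^3 - 18*a^2 + 14*a + 6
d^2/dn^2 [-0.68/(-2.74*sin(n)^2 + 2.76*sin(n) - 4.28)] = (-20.420672*sin(n)^4 + 15.427296*sin(n)^3 + 57.349024*sin(n)^2 - 38.887296*sin(n) - 5.589056)/(2.74*sin(n)^2 - 2.76*sin(n) + 4.28)^3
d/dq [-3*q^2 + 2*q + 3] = 2 - 6*q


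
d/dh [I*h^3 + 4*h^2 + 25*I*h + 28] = 3*I*h^2 + 8*h + 25*I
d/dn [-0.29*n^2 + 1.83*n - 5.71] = 1.83 - 0.58*n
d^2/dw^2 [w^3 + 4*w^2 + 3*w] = 6*w + 8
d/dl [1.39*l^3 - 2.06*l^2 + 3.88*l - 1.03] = 4.17*l^2 - 4.12*l + 3.88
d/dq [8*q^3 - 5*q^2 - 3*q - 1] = 24*q^2 - 10*q - 3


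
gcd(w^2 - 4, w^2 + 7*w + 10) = w + 2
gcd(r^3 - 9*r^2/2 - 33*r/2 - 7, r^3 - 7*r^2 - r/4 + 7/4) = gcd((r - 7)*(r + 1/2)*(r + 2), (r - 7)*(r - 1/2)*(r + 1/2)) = r^2 - 13*r/2 - 7/2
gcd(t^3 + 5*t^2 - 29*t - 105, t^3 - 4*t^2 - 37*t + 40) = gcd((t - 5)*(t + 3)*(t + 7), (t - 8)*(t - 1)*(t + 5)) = 1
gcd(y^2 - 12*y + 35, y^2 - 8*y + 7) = y - 7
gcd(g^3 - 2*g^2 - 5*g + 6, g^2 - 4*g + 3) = g^2 - 4*g + 3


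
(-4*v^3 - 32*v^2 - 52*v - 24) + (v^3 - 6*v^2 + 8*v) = -3*v^3 - 38*v^2 - 44*v - 24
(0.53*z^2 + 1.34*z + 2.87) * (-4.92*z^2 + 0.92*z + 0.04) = -2.6076*z^4 - 6.1052*z^3 - 12.8664*z^2 + 2.694*z + 0.1148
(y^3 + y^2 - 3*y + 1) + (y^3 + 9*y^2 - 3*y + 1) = 2*y^3 + 10*y^2 - 6*y + 2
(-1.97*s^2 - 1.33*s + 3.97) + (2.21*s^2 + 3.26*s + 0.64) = 0.24*s^2 + 1.93*s + 4.61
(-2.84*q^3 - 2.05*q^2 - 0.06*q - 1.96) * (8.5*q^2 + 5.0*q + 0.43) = -24.14*q^5 - 31.625*q^4 - 11.9812*q^3 - 17.8415*q^2 - 9.8258*q - 0.8428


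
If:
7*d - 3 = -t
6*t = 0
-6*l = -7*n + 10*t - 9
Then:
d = 3/7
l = 7*n/6 + 3/2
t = 0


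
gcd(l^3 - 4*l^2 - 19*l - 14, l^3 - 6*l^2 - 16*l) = l + 2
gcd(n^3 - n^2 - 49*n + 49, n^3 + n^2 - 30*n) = 1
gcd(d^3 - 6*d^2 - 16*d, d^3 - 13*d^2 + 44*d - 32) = d - 8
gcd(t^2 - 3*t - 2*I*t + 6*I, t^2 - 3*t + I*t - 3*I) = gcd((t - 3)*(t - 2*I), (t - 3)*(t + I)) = t - 3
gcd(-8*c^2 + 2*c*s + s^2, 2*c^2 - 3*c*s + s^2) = -2*c + s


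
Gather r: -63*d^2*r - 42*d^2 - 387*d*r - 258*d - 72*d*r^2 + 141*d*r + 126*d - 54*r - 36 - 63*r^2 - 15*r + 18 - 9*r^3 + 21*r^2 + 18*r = -42*d^2 - 132*d - 9*r^3 + r^2*(-72*d - 42) + r*(-63*d^2 - 246*d - 51) - 18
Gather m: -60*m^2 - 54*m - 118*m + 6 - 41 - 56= -60*m^2 - 172*m - 91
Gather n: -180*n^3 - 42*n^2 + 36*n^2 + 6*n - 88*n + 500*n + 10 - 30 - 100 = -180*n^3 - 6*n^2 + 418*n - 120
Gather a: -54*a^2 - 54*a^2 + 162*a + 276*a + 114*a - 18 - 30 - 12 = -108*a^2 + 552*a - 60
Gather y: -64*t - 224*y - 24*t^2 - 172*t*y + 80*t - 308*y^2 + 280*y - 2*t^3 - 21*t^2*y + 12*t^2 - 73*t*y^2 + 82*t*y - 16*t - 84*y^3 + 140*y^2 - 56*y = -2*t^3 - 12*t^2 - 84*y^3 + y^2*(-73*t - 168) + y*(-21*t^2 - 90*t)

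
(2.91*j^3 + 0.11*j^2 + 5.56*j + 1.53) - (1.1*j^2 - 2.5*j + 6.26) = 2.91*j^3 - 0.99*j^2 + 8.06*j - 4.73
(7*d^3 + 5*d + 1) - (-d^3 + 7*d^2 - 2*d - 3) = 8*d^3 - 7*d^2 + 7*d + 4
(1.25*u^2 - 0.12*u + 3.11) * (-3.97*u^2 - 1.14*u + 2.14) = -4.9625*u^4 - 0.9486*u^3 - 9.5349*u^2 - 3.8022*u + 6.6554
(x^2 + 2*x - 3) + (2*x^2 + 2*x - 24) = 3*x^2 + 4*x - 27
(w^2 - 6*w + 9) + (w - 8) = w^2 - 5*w + 1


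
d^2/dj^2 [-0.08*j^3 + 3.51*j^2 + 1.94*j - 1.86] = 7.02 - 0.48*j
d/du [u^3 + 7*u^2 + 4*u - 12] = 3*u^2 + 14*u + 4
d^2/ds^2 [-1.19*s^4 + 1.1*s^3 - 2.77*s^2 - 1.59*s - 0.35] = -14.28*s^2 + 6.6*s - 5.54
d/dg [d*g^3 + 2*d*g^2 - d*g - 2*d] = d*(3*g^2 + 4*g - 1)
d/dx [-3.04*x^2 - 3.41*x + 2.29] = -6.08*x - 3.41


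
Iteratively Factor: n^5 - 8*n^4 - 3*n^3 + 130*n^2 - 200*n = (n)*(n^4 - 8*n^3 - 3*n^2 + 130*n - 200) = n*(n - 5)*(n^3 - 3*n^2 - 18*n + 40) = n*(n - 5)*(n + 4)*(n^2 - 7*n + 10) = n*(n - 5)*(n - 2)*(n + 4)*(n - 5)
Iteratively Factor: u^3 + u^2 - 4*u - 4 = (u - 2)*(u^2 + 3*u + 2) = (u - 2)*(u + 2)*(u + 1)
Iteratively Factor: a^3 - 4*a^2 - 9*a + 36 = (a - 4)*(a^2 - 9) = (a - 4)*(a + 3)*(a - 3)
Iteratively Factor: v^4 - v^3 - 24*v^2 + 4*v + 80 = (v + 2)*(v^3 - 3*v^2 - 18*v + 40) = (v - 2)*(v + 2)*(v^2 - v - 20) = (v - 2)*(v + 2)*(v + 4)*(v - 5)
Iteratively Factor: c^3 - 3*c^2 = (c)*(c^2 - 3*c) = c^2*(c - 3)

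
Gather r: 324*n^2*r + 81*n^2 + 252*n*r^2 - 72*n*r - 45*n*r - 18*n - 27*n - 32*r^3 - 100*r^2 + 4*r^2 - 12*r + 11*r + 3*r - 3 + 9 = 81*n^2 - 45*n - 32*r^3 + r^2*(252*n - 96) + r*(324*n^2 - 117*n + 2) + 6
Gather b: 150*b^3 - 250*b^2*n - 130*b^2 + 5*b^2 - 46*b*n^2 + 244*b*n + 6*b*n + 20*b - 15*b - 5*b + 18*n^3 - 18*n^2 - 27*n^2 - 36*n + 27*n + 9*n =150*b^3 + b^2*(-250*n - 125) + b*(-46*n^2 + 250*n) + 18*n^3 - 45*n^2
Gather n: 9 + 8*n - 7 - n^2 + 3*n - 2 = -n^2 + 11*n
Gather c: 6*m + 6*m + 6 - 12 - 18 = 12*m - 24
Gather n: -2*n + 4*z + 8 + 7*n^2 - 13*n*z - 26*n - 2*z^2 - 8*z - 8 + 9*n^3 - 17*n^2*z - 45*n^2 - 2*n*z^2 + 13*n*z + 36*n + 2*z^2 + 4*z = 9*n^3 + n^2*(-17*z - 38) + n*(8 - 2*z^2)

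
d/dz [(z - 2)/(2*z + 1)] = 5/(2*z + 1)^2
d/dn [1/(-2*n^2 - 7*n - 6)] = (4*n + 7)/(2*n^2 + 7*n + 6)^2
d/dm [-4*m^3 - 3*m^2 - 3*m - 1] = -12*m^2 - 6*m - 3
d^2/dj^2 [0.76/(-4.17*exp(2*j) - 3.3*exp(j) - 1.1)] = (-0.76*(8.34*exp(j) + 3.3)*(16.68*exp(j) + 6.6)*exp(j) + (12.6768*exp(j) + 2.508)*(4.17*exp(2*j) + 3.3*exp(j) + 1.1))*exp(j)/(4.17*exp(2*j) + 3.3*exp(j) + 1.1)^3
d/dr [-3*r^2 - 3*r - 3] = -6*r - 3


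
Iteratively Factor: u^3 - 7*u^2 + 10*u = (u - 5)*(u^2 - 2*u) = u*(u - 5)*(u - 2)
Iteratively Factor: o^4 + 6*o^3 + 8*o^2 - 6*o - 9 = (o + 3)*(o^3 + 3*o^2 - o - 3) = (o + 3)^2*(o^2 - 1) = (o - 1)*(o + 3)^2*(o + 1)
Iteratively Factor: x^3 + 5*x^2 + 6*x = (x + 2)*(x^2 + 3*x) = x*(x + 2)*(x + 3)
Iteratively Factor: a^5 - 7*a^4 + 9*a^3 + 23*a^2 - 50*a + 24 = (a - 3)*(a^4 - 4*a^3 - 3*a^2 + 14*a - 8) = (a - 4)*(a - 3)*(a^3 - 3*a + 2) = (a - 4)*(a - 3)*(a - 1)*(a^2 + a - 2) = (a - 4)*(a - 3)*(a - 1)*(a + 2)*(a - 1)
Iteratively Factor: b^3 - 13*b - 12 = (b - 4)*(b^2 + 4*b + 3) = (b - 4)*(b + 1)*(b + 3)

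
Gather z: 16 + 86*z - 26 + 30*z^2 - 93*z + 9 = 30*z^2 - 7*z - 1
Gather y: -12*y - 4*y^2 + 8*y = -4*y^2 - 4*y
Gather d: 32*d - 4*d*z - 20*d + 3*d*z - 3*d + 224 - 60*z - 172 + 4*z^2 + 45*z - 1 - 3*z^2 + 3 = d*(9 - z) + z^2 - 15*z + 54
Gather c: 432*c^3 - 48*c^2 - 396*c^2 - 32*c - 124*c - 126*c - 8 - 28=432*c^3 - 444*c^2 - 282*c - 36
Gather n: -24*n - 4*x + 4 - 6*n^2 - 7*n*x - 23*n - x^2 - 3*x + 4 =-6*n^2 + n*(-7*x - 47) - x^2 - 7*x + 8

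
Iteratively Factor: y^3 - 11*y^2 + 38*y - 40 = (y - 2)*(y^2 - 9*y + 20) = (y - 5)*(y - 2)*(y - 4)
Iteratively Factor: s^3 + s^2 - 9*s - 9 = (s + 1)*(s^2 - 9) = (s + 1)*(s + 3)*(s - 3)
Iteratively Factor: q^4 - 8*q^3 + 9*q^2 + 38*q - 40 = (q - 5)*(q^3 - 3*q^2 - 6*q + 8) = (q - 5)*(q - 1)*(q^2 - 2*q - 8) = (q - 5)*(q - 1)*(q + 2)*(q - 4)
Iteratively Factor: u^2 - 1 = (u - 1)*(u + 1)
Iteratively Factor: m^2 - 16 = (m - 4)*(m + 4)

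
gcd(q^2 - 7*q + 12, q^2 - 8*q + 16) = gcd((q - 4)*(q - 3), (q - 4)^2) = q - 4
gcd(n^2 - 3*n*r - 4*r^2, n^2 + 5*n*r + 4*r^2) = n + r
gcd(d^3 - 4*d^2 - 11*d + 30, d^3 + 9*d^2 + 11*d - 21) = d + 3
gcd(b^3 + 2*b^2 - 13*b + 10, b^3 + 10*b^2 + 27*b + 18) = 1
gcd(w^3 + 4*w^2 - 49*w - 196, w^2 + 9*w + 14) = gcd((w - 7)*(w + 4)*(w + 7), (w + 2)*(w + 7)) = w + 7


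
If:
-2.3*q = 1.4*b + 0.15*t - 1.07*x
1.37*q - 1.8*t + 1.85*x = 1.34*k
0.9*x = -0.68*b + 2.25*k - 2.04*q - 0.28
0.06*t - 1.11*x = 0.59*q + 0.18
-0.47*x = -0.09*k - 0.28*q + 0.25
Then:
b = -0.76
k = 0.05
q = 0.31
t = -0.14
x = -0.34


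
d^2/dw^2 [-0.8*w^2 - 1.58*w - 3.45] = -1.60000000000000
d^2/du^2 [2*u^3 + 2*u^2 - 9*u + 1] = 12*u + 4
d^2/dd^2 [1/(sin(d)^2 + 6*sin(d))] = 2*(-2*sin(d) - 9 - 15/sin(d) + 18/sin(d)^2 + 36/sin(d)^3)/(sin(d) + 6)^3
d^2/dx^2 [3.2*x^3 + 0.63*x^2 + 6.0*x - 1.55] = 19.2*x + 1.26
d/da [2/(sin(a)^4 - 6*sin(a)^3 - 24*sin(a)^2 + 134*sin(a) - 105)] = 4*(-2*sin(a)^3 + 9*sin(a)^2 + 24*sin(a) - 67)*cos(a)/((sin(a) - 7)^2*(sin(a) - 3)^2*(sin(a) - 1)^2*(sin(a) + 5)^2)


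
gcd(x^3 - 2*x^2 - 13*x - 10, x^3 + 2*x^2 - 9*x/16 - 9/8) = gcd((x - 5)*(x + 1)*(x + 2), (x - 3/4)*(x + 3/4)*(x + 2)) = x + 2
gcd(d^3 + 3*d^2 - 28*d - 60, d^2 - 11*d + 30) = d - 5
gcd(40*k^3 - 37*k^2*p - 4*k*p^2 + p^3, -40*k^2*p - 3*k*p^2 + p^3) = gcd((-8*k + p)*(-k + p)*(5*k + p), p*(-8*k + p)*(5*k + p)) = -40*k^2 - 3*k*p + p^2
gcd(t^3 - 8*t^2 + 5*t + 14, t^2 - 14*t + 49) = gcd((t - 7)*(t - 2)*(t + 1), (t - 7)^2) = t - 7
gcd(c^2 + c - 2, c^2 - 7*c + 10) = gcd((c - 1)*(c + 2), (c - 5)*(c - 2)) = 1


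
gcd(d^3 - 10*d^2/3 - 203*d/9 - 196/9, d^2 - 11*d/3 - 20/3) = d + 4/3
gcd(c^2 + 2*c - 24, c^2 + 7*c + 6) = c + 6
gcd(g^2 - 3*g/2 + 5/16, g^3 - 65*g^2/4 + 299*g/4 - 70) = g - 5/4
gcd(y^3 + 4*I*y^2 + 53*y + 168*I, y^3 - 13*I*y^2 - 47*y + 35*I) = y - 7*I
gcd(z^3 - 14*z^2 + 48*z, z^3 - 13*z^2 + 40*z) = z^2 - 8*z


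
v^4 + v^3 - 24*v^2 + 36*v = v*(v - 3)*(v - 2)*(v + 6)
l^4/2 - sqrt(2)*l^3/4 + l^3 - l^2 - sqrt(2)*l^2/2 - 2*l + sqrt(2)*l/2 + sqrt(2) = (l/2 + sqrt(2)/2)*(l + 2)*(l - sqrt(2))*(l - sqrt(2)/2)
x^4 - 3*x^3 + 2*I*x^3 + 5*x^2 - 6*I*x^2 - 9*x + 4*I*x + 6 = (x - 2)*(x - 1)*(x - I)*(x + 3*I)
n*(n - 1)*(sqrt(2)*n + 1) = sqrt(2)*n^3 - sqrt(2)*n^2 + n^2 - n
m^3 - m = m*(m - 1)*(m + 1)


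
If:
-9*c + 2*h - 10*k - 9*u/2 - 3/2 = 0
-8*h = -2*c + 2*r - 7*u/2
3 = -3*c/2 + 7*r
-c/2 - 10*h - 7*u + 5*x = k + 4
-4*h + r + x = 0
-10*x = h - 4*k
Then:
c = 38485/11316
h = 265/11316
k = -30025/11316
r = 8731/7544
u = -2317/1886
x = -24073/22632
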